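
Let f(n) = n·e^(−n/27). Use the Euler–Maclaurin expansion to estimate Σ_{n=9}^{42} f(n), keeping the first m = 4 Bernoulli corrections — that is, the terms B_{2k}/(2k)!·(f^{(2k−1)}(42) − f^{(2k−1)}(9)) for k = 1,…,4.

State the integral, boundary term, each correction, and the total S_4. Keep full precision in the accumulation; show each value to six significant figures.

S_4 ≈ 310.848

Integral: ∫_9^42 x·e^(−x/27) dx = 303.241.
Boundary: ½(f(9) + f(42)) = ½(6.44878 + 8.86503) = 7.65690.
Integral + boundary = 310.898.
Order-1 term: 1/12 · (-0.117262 − 0.477688) = -0.0495792.
After k=1: 310.848.
Order-2 term: −1/720 · (0.000418219 − 0.00262106) = 3.05950e-06.
After k=2: 310.848.
Order-3 term: 1/30240 · (1.36803e-06 − 6.29197e-06) = -1.62829e-10.
After k=3: 310.848.
Order-4 term: −1/1209600 · (2.96621e-09 − 1.23300e-08) = 7.74119e-15.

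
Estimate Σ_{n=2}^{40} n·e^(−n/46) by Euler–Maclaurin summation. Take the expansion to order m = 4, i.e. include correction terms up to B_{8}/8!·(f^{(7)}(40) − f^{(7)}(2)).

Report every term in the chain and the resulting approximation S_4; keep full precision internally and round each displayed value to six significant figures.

Integral: ∫_2^40 x·e^(−x/46) dx = 455.964.
½[f(2) + f(40)] = ½[1.91491 + 16.7653] = 9.34013.
Integral + boundary = 465.304.
Correction k=1: B_{2}/2! · (f^{(1)}(40) − f^{(1)}(2)) = 1/12 · (0.0546696 − 0.915825) = -0.0717629.
After k=1: 465.232.
Correction k=2: B_{4}/4! · (f^{(3)}(40) − f^{(3)}(2)) = −1/720 · (0.000421993 − 0.00133777) = 1.27192e-06.
After k=2: 465.232.
Correction k=3: B_{6}/6! · (f^{(5)}(40) − f^{(5)}(2)) = 1/30240 · (3.86649e-07 − 1.05990e-06) = -2.22635e-11.
After k=3: 465.232.
Correction k=4: B_{8}/8! · (f^{(7)}(40) − f^{(7)}(2)) = −1/1209600 · (2.71205e-10 − 7.03012e-10) = 3.56984e-16.

S_4 ≈ 465.232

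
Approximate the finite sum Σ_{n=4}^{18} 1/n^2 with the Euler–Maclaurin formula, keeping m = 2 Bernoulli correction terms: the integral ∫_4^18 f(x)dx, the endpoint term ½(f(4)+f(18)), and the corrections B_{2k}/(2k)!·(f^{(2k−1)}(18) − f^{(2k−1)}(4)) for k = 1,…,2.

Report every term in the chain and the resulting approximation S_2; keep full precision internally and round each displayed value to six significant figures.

S_2 ≈ 0.229781

Integral: ∫_4^18 1/x^2 dx = 0.194444.
Endpoint term: (f(4) + f(18))/2 = (0.0625000 + 0.00308642)/2 = 0.0327932.
Running total after boundary: 0.227238.
Correction k=1: B_{2}/2! · (f^{(1)}(18) − f^{(1)}(4)) = 1/12 · (-0.000342936 − (-0.0312500)) = 0.00257559.
Partial sum through k=1: 0.229813.
Correction k=2: B_{4}/4! · (f^{(3)}(18) − f^{(3)}(4)) = −1/720 · (-1.27013e-05 − (-0.0234375)) = -3.25344e-05.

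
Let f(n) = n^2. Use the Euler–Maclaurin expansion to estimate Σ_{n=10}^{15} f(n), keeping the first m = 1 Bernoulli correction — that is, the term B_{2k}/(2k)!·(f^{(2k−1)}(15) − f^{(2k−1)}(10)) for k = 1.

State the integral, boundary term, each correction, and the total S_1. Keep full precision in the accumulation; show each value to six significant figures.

S_1 ≈ 955.000

∫_10^15 x^2 dx evaluates to 791.667.
½[f(10) + f(15)] = ½[100.000 + 225.000] = 162.500.
So far: 954.167.
k=1: B_{2}/(2)! × [f^{(1)}(15) − f^{(1)}(10)] = 1/12 × (30.0000 − 20.0000) = 0.833333.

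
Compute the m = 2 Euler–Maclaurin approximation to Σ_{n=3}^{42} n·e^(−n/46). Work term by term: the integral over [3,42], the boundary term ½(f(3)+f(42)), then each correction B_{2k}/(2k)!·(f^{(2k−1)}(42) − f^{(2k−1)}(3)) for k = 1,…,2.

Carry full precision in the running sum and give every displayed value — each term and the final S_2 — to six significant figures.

S_2 ≈ 496.987

The integral term ∫_3^42 x·e^(−x/46) dx = 487.224.
½[f(3) + f(42)] = ½[2.81059 + 16.8546] = 9.83262.
So far: 497.057.
Order-1 term: 1/12 · (0.0348957 − 0.875764) = -0.0700724.
Running total after k=1: 496.987.
Order-2 term: −1/720 · (0.000395793 − 0.00129938) = 1.25498e-06.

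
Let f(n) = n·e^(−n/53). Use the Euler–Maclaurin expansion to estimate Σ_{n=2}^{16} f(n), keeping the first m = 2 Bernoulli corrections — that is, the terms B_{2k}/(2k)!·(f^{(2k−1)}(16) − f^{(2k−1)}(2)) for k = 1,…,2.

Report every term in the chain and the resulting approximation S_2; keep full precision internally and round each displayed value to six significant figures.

S_2 ≈ 109.828

Integral: ∫_2^16 x·e^(−x/53) dx = 102.984.
½[f(2) + f(16)] = ½[1.92593 + 11.8307] = 6.87834.
Integral + boundary = 109.863.
Order-1 term: 1/12 · (0.516200 − 0.926629) = -0.0342024.
After k=1: 109.828.
Order-2 term: −1/720 · (0.000710233 − 0.00101551) = 4.23994e-07.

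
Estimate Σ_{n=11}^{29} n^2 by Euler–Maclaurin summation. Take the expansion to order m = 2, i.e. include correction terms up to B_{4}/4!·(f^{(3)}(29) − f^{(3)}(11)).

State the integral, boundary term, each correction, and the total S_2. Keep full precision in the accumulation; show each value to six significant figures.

S_2 ≈ 8170.00

∫_11^29 x^2 dx evaluates to 7686.00.
Endpoint term: (f(11) + f(29))/2 = (121.000 + 841.000)/2 = 481.000.
Integral + boundary = 8167.00.
Correction k=1: B_{2}/2! · (f^{(1)}(29) − f^{(1)}(11)) = 1/12 · (58.0000 − 22.0000) = 3.00000.
After k=1: 8170.00.
Correction k=2: B_{4}/4! · (f^{(3)}(29) − f^{(3)}(11)) = −1/720 · (0.00000 − 0.00000) = 0.00000.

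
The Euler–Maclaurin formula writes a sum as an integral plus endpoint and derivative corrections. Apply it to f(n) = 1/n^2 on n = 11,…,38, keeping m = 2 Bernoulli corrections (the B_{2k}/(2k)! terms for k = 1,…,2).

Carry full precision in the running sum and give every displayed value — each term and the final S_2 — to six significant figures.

S_2 ≈ 0.0691938

∫_11^38 1/x^2 dx evaluates to 0.0645933.
Boundary: ½(f(11) + f(38)) = ½(0.00826446 + 0.000692521) = 0.00447849.
Running total after boundary: 0.0690718.
Correction k=1: B_{2}/2! · (f^{(1)}(38) − f^{(1)}(11)) = 1/12 · (-3.64485e-05 − (-0.00150263)) = 0.000122182.
After k=1: 0.0691940.
Correction k=2: B_{4}/4! · (f^{(3)}(38) − f^{(3)}(11)) = −1/720 · (-3.02896e-07 − (-0.000149021)) = -2.06553e-07.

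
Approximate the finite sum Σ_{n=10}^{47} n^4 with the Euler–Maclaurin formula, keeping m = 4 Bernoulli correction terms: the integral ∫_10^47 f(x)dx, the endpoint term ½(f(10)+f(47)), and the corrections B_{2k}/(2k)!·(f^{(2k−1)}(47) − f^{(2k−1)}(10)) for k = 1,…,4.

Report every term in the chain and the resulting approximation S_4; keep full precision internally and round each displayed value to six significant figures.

S_4 ≈ 4.83281e+07

Integral: ∫_10^47 x^4 dx = 4.58490e+07.
Endpoint term: (f(10) + f(47))/2 = (10000.0 + 4.87968e+06)/2 = 2.44484e+06.
Running total after boundary: 4.82938e+07.
Order-1 term: 1/12 · (415292 − 4000.00) = 34274.3.
Partial sum through k=1: 4.83281e+07.
Order-2 term: −1/720 · (1128.00 − 240.000) = -1.23333.
Partial sum through k=2: 4.83281e+07.
Order-3 term: 1/30240 · (0.00000 − 0.00000) = 0.00000.
Partial sum through k=3: 4.83281e+07.
Order-4 term: −1/1209600 · (0.00000 − 0.00000) = 0.00000.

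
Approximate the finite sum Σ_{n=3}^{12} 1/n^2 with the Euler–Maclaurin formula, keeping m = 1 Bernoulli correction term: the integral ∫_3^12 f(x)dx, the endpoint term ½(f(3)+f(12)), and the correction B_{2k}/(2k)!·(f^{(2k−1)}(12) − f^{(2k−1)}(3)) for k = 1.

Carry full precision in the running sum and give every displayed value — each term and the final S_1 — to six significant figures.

S_1 ≈ 0.315104

∫_3^12 1/x^2 dx evaluates to 0.250000.
Boundary: ½(f(3) + f(12)) = ½(0.111111 + 0.00694444) = 0.0590278.
So far: 0.309028.
Order-1 term: 1/12 · (-0.00115741 − (-0.0740741)) = 0.00607639.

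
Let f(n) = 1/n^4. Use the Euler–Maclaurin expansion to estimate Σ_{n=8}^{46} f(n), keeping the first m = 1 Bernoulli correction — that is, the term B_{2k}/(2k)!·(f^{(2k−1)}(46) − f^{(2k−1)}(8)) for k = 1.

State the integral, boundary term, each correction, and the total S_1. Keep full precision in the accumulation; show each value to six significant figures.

S_1 ≈ 0.000779970

∫_8^46 1/x^4 dx evaluates to 0.000647617.
Boundary: ½(f(8) + f(46)) = ½(0.000244141 + 2.23341e-07) = 0.000122182.
So far: 0.000769799.
k=1: B_{2}/(2)! × [f^{(1)}(46) − f^{(1)}(8)] = 1/12 × (-1.94210e-08 − (-0.000122070)) = 1.01709e-05.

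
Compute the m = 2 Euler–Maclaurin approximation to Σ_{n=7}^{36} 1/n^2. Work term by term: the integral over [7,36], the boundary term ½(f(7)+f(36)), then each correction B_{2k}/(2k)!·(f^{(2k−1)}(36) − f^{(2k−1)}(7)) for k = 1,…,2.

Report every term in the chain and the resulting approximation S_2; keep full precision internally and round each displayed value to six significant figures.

S_2 ≈ 0.126150

The integral term ∫_7^36 1/x^2 dx = 0.115079.
½[f(7) + f(36)] = ½[0.0204082 + 0.000771605] = 0.0105899.
Integral + boundary = 0.125669.
Order-1 term: 1/12 · (-4.28669e-05 − (-0.00583090)) = 0.000482336.
After k=1: 0.126152.
Order-2 term: −1/720 · (-3.96916e-07 − (-0.00142798)) = -1.98275e-06.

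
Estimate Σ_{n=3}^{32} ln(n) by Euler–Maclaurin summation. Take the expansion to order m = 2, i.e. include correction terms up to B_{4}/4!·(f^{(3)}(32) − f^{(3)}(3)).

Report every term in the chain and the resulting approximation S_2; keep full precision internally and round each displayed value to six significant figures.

Integral: ∫_3^32 ln(x) dx = 78.6077.
Boundary: ½(f(3) + f(32)) = ½(1.09861 + 3.46574) = 2.28217.
Running total after boundary: 80.8899.
k=1: B_{2}/(2)! × [f^{(1)}(32) − f^{(1)}(3)] = 1/12 × (0.0312500 − 0.333333) = -0.0251736.
After k=1: 80.8647.
k=2: B_{4}/(4)! × [f^{(3)}(32) − f^{(3)}(3)] = −1/720 × (6.10352e-05 − 0.0740741) = 0.000102796.

S_2 ≈ 80.8648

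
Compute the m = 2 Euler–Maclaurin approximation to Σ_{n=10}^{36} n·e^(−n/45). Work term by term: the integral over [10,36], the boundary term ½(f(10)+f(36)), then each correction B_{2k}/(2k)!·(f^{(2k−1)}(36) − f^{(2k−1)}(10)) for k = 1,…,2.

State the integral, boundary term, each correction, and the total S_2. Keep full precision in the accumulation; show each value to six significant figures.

S_2 ≈ 356.068

Integral: ∫_10^36 x·e^(−x/45) dx = 344.021.
Endpoint term: (f(10) + f(36))/2 = (8.00737 + 16.1758)/2 = 12.0916.
Running total after boundary: 356.113.
Correction k=1: B_{2}/2! · (f^{(1)}(36) − f^{(1)}(10)) = 1/12 · (0.0898658 − 0.622796) = -0.0444108.
Running total after k=1: 356.068.
Correction k=2: B_{4}/4! · (f^{(3)}(36) − f^{(3)}(10)) = −1/720 · (0.000488160 − 0.00109841) = 8.47563e-07.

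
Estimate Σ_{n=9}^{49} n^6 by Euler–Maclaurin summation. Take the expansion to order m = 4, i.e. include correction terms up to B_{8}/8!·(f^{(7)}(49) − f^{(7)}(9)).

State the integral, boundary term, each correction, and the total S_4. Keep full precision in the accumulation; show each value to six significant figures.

S_4 ≈ 1.03950e+11

∫_9^49 x^6 dx evaluates to 9.68883e+10.
Boundary: ½(f(9) + f(49)) = ½(531441 + 1.38413e+10) = 6.92091e+09.
Integral + boundary = 1.03809e+11.
Order-1 term: 1/12 · (1.69485e+09 − 354294) = 1.41208e+08.
After k=1: 1.03950e+11.
Order-2 term: −1/720 · (1.41179e+07 − 87480.0) = -19486.7.
After k=2: 1.03950e+11.
Order-3 term: 1/30240 · (35280.0 − 6480.00) = 0.952381.
After k=3: 1.03950e+11.
Order-4 term: −1/1209600 · (0.00000 − 0.00000) = 0.00000.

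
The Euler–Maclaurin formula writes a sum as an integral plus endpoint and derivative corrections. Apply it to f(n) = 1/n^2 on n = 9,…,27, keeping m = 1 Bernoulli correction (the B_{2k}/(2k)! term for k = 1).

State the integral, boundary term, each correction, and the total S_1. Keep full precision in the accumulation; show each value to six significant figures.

S_1 ≈ 0.0811529

∫_9^27 1/x^2 dx evaluates to 0.0740741.
Endpoint term: (f(9) + f(27))/2 = (0.0123457 + 0.00137174)/2 = 0.00685871.
So far: 0.0809328.
k=1: B_{2}/(2)! × [f^{(1)}(27) − f^{(1)}(9)] = 1/12 × (-0.000101611 − (-0.00274348)) = 0.000220156.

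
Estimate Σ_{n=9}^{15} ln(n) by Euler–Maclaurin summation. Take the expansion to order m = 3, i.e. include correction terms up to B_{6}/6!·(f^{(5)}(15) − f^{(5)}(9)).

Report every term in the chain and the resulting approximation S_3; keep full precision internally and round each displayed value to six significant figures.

∫_9^15 ln(x) dx evaluates to 14.8457.
½[f(9) + f(15)] = ½[2.19722 + 2.70805] = 2.45264.
Running total after boundary: 17.2984.
Correction k=1: B_{2}/2! · (f^{(1)}(15) − f^{(1)}(9)) = 1/12 · (0.0666667 − 0.111111) = -0.00370370.
Partial sum through k=1: 17.2947.
Correction k=2: B_{4}/4! · (f^{(3)}(15) − f^{(3)}(9)) = −1/720 · (0.000592593 − 0.00274348) = 2.98735e-06.
Partial sum through k=2: 17.2947.
Correction k=3: B_{6}/6! · (f^{(5)}(15) − f^{(5)}(9)) = 1/30240 · (3.16049e-05 − 0.000406442) = -1.23954e-08.

S_3 ≈ 17.2947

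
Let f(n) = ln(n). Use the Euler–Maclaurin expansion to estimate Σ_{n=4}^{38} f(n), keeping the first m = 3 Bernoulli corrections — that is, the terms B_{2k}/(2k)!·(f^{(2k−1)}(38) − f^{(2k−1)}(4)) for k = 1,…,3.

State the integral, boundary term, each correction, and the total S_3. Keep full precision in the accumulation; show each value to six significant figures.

S_3 ≈ 101.176

The integral term ∫_4^38 ln(x) dx = 98.6831.
Endpoint term: (f(4) + f(38))/2 = (1.38629 + 3.63759)/2 = 2.51194.
Running total after boundary: 101.195.
k=1: B_{2}/(2)! × [f^{(1)}(38) − f^{(1)}(4)] = 1/12 × (0.0263158 − 0.250000) = -0.0186404.
Partial sum through k=1: 101.176.
k=2: B_{4}/(4)! × [f^{(3)}(38) − f^{(3)}(4)] = −1/720 × (3.64485e-05 − 0.0312500) = 4.33522e-05.
Partial sum through k=2: 101.176.
k=3: B_{6}/(6)! × [f^{(5)}(38) − f^{(5)}(4)] = 1/30240 × (3.02896e-07 − 0.0234375) = -7.75040e-07.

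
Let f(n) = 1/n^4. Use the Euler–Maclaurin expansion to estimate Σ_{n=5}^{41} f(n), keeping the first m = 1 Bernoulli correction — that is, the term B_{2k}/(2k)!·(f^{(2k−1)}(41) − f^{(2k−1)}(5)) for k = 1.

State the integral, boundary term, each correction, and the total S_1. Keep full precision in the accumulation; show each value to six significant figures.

Integral: ∫_5^41 1/x^4 dx = 0.00266183.
½[f(5) + f(41)] = ½[0.00160000 + 3.53887e-07] = 0.000800177.
So far: 0.00346201.
Correction k=1: B_{2}/2! · (f^{(1)}(41) − f^{(1)}(5)) = 1/12 · (-3.45256e-08 − (-0.00128000)) = 0.000106664.

S_1 ≈ 0.00356867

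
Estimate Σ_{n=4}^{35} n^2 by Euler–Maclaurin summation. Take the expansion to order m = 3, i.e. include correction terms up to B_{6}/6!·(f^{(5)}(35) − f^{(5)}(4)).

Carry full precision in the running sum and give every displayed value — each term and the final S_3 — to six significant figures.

S_3 ≈ 14896.0

∫_4^35 x^2 dx evaluates to 14270.3.
Boundary: ½(f(4) + f(35)) = ½(16.0000 + 1225.00) = 620.500.
Integral + boundary = 14890.8.
k=1: B_{2}/(2)! × [f^{(1)}(35) − f^{(1)}(4)] = 1/12 × (70.0000 − 8.00000) = 5.16667.
After k=1: 14896.0.
k=2: B_{4}/(4)! × [f^{(3)}(35) − f^{(3)}(4)] = −1/720 × (0.00000 − 0.00000) = 0.00000.
After k=2: 14896.0.
k=3: B_{6}/(6)! × [f^{(5)}(35) − f^{(5)}(4)] = 1/30240 × (0.00000 − 0.00000) = 0.00000.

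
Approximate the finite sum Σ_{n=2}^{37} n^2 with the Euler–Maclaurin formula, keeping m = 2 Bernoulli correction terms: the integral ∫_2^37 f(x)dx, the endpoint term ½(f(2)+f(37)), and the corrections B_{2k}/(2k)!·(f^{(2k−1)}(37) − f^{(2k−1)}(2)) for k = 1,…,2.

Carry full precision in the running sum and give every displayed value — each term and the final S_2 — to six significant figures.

∫_2^37 x^2 dx evaluates to 16881.7.
½[f(2) + f(37)] = ½[4.00000 + 1369.00] = 686.500.
Running total after boundary: 17568.2.
Order-1 term: 1/12 · (74.0000 − 4.00000) = 5.83333.
After k=1: 17574.0.
Order-2 term: −1/720 · (0.00000 − 0.00000) = 0.00000.

S_2 ≈ 17574.0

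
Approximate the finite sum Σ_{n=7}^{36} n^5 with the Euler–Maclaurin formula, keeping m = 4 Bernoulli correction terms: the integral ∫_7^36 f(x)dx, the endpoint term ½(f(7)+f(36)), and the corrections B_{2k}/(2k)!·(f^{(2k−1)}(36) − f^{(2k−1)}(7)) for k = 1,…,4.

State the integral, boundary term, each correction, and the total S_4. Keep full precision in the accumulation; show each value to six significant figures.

S_4 ≈ 3.93718e+08

∫_7^36 x^5 dx evaluates to 3.62777e+08.
Boundary: ½(f(7) + f(36)) = ½(16807.0 + 6.04662e+07) = 3.02415e+07.
So far: 3.93019e+08.
Correction k=1: B_{2}/2! · (f^{(1)}(36) − f^{(1)}(7)) = 1/12 · (8.39808e+06 − 12005.0) = 698840.
Running total after k=1: 3.93718e+08.
Correction k=2: B_{4}/4! · (f^{(3)}(36) − f^{(3)}(7)) = −1/720 · (77760.0 − 2940.00) = -103.917.
Running total after k=2: 3.93718e+08.
Correction k=3: B_{6}/6! · (f^{(5)}(36) − f^{(5)}(7)) = 1/30240 · (120.000 − 120.000) = 0.00000.
Running total after k=3: 3.93718e+08.
Correction k=4: B_{8}/8! · (f^{(7)}(36) − f^{(7)}(7)) = −1/1209600 · (0.00000 − 0.00000) = 0.00000.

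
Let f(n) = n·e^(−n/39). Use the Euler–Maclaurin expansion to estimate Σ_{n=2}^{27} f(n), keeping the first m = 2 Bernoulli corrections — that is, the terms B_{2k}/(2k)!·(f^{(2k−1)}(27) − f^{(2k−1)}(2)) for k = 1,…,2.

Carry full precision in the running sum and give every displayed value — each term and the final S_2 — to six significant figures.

∫_2^27 x·e^(−x/39) dx evaluates to 230.986.
½[f(2) + f(27)] = ½[1.90002 + 13.5113] = 7.70568.
Running total after boundary: 238.692.
Order-1 term: 1/12 · (0.153975 − 0.901292) = -0.0622764.
After k=1: 238.630.
Order-2 term: −1/720 · (0.000759247 − 0.00184176) = 1.50349e-06.

S_2 ≈ 238.630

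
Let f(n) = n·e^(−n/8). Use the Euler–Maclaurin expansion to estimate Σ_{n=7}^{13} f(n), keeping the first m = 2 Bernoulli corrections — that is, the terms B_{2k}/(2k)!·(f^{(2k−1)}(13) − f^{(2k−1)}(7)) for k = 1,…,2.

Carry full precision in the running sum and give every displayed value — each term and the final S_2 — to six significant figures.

S_2 ≈ 19.6666

The integral term ∫_7^13 x·e^(−x/8) dx = 16.9423.
Boundary: ½(f(7) + f(13)) = ½(2.91803 + 2.55985) = 2.73894.
Running total after boundary: 19.6812.
k=1: B_{2}/(2)! × [f^{(1)}(13) − f^{(1)}(7)] = 1/12 × (-0.123070 − 0.0521078) = -0.0145981.
After k=1: 19.6666.
k=2: B_{4}/(4)! × [f^{(3)}(13) − f^{(3)}(7)] = −1/720 × (0.00423052 − 0.0138411) = 1.33481e-05.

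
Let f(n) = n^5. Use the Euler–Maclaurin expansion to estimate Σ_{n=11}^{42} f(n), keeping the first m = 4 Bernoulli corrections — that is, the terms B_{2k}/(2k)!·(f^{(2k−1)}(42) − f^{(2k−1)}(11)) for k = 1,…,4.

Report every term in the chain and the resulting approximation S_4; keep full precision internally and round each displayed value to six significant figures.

Integral: ∫_11^42 x^5 dx = 9.14543e+08.
Boundary: ½(f(11) + f(42)) = ½(161051 + 1.30691e+08) = 6.54261e+07.
Running total after boundary: 9.79970e+08.
Order-1 term: 1/12 · (1.55585e+07 − 73205.0) = 1.29044e+06.
After k=1: 9.81260e+08.
Order-2 term: −1/720 · (105840 − 7260.00) = -136.917.
After k=2: 9.81260e+08.
Order-3 term: 1/30240 · (120.000 − 120.000) = 0.00000.
After k=3: 9.81260e+08.
Order-4 term: −1/1209600 · (0.00000 − 0.00000) = 0.00000.

S_4 ≈ 9.81260e+08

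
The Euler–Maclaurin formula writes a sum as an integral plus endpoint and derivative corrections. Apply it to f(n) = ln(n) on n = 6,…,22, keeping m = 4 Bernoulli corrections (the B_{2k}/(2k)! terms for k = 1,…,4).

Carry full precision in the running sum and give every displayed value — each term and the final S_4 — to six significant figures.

S_4 ≈ 43.6837

Integral: ∫_6^22 ln(x) dx = 41.2524.
½[f(6) + f(22)] = ½[1.79176 + 3.09104] = 2.44140.
Running total after boundary: 43.6938.
Order-1 term: 1/12 · (0.0454545 − 0.166667) = -0.0101010.
After k=1: 43.6837.
Order-2 term: −1/720 · (0.000187829 − 0.00925926) = 1.25992e-05.
After k=2: 43.6837.
Order-3 term: 1/30240 · (4.65691e-06 − 0.00308642) = -1.01910e-07.
After k=3: 43.6837.
Order-4 term: −1/1209600 · (2.88651e-07 − 0.00257202) = 2.12610e-09.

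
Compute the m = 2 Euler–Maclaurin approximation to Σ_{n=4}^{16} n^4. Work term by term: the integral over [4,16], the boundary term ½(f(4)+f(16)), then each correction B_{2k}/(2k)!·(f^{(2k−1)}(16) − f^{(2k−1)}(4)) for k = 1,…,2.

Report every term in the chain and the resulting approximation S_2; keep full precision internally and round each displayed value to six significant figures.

Integral: ∫_4^16 x^4 dx = 209510.
½[f(4) + f(16)] = ½[256.000 + 65536.0] = 32896.0.
Integral + boundary = 242406.
Order-1 term: 1/12 · (16384.0 − 256.000) = 1344.00.
Partial sum through k=1: 243750.
Order-2 term: −1/720 · (384.000 − 96.0000) = -0.400000.

S_2 ≈ 243750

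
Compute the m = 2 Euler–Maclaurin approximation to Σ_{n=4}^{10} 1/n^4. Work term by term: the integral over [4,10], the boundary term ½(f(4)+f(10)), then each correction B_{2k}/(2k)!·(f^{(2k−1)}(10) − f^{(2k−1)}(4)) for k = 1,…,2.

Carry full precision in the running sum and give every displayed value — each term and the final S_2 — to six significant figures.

The integral term ∫_4^10 1/x^4 dx = 0.00487500.
½[f(4) + f(10)] = ½[0.00390625 + 0.000100000] = 0.00200313.
Running total after boundary: 0.00687813.
Correction k=1: B_{2}/2! · (f^{(1)}(10) − f^{(1)}(4)) = 1/12 · (-4.00000e-05 − (-0.00390625)) = 0.000322187.
Running total after k=1: 0.00720031.
Correction k=2: B_{4}/4! · (f^{(3)}(10) − f^{(3)}(4)) = −1/720 · (-1.20000e-05 − (-0.00732422)) = -1.01559e-05.

S_2 ≈ 0.00719016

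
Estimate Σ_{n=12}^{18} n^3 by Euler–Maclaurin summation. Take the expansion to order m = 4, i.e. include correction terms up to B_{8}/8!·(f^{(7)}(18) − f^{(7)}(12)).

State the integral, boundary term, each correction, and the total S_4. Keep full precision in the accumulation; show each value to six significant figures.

The integral term ∫_12^18 x^3 dx = 21060.0.
Endpoint term: (f(12) + f(18))/2 = (1728.00 + 5832.00)/2 = 3780.00.
Running total after boundary: 24840.0.
Order-1 term: 1/12 · (972.000 − 432.000) = 45.0000.
After k=1: 24885.0.
Order-2 term: −1/720 · (6.00000 − 6.00000) = 0.00000.
After k=2: 24885.0.
Order-3 term: 1/30240 · (0.00000 − 0.00000) = 0.00000.
After k=3: 24885.0.
Order-4 term: −1/1209600 · (0.00000 − 0.00000) = 0.00000.

S_4 ≈ 24885.0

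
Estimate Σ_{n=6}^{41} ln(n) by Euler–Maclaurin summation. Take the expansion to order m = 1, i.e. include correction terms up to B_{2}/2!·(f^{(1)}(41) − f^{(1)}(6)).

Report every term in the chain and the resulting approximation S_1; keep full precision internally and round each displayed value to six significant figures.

S_1 ≈ 109.247

Integral: ∫_6^41 ln(x) dx = 106.506.
Endpoint term: (f(6) + f(41))/2 = (1.79176 + 3.71357)/2 = 2.75267.
So far: 109.259.
Correction k=1: B_{2}/2! · (f^{(1)}(41) − f^{(1)}(6)) = 1/12 · (0.0243902 − 0.166667) = -0.0118564.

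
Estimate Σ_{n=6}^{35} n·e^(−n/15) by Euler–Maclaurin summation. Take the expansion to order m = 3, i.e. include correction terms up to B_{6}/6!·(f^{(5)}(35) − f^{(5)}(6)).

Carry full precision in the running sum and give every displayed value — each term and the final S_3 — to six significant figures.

S_3 ≈ 142.086

Integral: ∫_6^35 x·e^(−x/15) dx = 138.422.
½[f(6) + f(35)] = ½[4.02192 + 3.39402] = 3.70797.
So far: 142.130.
k=1: B_{2}/(2)! × [f^{(1)}(35) − f^{(1)}(6)] = 1/12 × (-0.129296 − 0.402192) = -0.0442907.
Partial sum through k=1: 142.086.
k=2: B_{4}/(4)! × [f^{(3)}(35) − f^{(3)}(6)] = −1/720 × (0.000287324 − 0.00774592) = 1.03592e-05.
Partial sum through k=2: 142.086.
k=3: B_{6}/(6)! × [f^{(5)}(35) − f^{(5)}(6)] = 1/30240 × (5.10799e-06 − 6.09081e-05) = -1.84524e-09.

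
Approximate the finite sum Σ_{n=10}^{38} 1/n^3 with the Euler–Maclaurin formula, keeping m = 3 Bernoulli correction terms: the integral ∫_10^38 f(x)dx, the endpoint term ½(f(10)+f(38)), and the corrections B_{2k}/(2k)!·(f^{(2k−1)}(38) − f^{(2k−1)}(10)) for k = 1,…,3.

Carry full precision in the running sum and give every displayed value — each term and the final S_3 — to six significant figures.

∫_10^38 1/x^3 dx evaluates to 0.00465374.
½[f(10) + f(38)] = ½[0.00100000 + 1.82242e-05] = 0.000509112.
Running total after boundary: 0.00516285.
k=1: B_{2}/(2)! × [f^{(1)}(38) − f^{(1)}(10)] = 1/12 × (-1.43876e-06 − (-0.000300000)) = 2.48801e-05.
After k=1: 0.00518773.
k=2: B_{4}/(4)! × [f^{(3)}(38) − f^{(3)}(10)] = −1/720 × (-1.99274e-08 − (-6.00000e-05)) = -8.33057e-08.
After k=2: 0.00518765.
k=3: B_{6}/(6)! × [f^{(5)}(38) − f^{(5)}(10)] = 1/30240 × (-5.79605e-10 − (-2.52000e-05)) = 8.33314e-10.

S_3 ≈ 0.00518765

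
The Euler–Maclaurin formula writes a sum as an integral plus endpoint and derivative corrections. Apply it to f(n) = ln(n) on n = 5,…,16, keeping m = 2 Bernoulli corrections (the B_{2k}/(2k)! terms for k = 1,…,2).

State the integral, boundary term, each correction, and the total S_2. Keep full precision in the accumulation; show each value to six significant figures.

S_2 ≈ 27.4938

The integral term ∫_5^16 ln(x) dx = 25.3142.
Endpoint term: (f(5) + f(16))/2 = (1.60944 + 2.77259)/2 = 2.19101.
So far: 27.5052.
Order-1 term: 1/12 · (0.0625000 − 0.200000) = -0.0114583.
Running total after k=1: 27.4938.
Order-2 term: −1/720 · (0.000488281 − 0.0160000) = 2.15441e-05.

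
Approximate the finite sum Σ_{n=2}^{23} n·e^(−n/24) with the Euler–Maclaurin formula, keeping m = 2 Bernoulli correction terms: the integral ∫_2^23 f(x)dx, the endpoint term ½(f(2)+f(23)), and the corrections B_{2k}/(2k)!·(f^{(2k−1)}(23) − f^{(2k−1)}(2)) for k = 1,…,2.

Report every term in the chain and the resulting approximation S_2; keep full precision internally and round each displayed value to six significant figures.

S_2 ≈ 146.746

∫_2^23 x·e^(−x/24) dx evaluates to 141.484.
½[f(2) + f(23)] = ½[1.84009 + 8.82123] = 5.33066.
Integral + boundary = 146.815.
Order-1 term: 1/12 · (0.0159805 − 0.843374) = -0.0689495.
Running total after k=1: 146.746.
Order-2 term: −1/720 · (0.00135945 − 0.00465879) = 4.58242e-06.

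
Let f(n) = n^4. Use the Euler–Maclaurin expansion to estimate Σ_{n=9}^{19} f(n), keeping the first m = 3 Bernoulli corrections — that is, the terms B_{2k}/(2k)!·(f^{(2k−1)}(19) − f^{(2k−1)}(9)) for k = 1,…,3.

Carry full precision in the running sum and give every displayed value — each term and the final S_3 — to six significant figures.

S_3 ≈ 553894

Integral: ∫_9^19 x^4 dx = 483410.
Boundary: ½(f(9) + f(19)) = ½(6561.00 + 130321) = 68441.0.
Running total after boundary: 551851.
Correction k=1: B_{2}/2! · (f^{(1)}(19) − f^{(1)}(9)) = 1/12 · (27436.0 − 2916.00) = 2043.33.
After k=1: 553894.
Correction k=2: B_{4}/4! · (f^{(3)}(19) − f^{(3)}(9)) = −1/720 · (456.000 − 216.000) = -0.333333.
After k=2: 553894.
Correction k=3: B_{6}/6! · (f^{(5)}(19) − f^{(5)}(9)) = 1/30240 · (0.00000 − 0.00000) = 0.00000.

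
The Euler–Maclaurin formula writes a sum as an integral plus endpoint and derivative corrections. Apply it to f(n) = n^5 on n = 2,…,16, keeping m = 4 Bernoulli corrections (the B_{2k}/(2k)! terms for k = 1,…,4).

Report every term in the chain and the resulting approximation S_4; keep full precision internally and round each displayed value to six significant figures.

Integral: ∫_2^16 x^5 dx = 2.79619e+06.
½[f(2) + f(16)] = ½[32.0000 + 1.04858e+06] = 524304.
Running total after boundary: 3.32050e+06.
Correction k=1: B_{2}/2! · (f^{(1)}(16) − f^{(1)}(2)) = 1/12 · (327680 − 80.0000) = 27300.0.
After k=1: 3.34780e+06.
Correction k=2: B_{4}/4! · (f^{(3)}(16) − f^{(3)}(2)) = −1/720 · (15360.0 − 240.000) = -21.0000.
After k=2: 3.34778e+06.
Correction k=3: B_{6}/6! · (f^{(5)}(16) − f^{(5)}(2)) = 1/30240 · (120.000 − 120.000) = 0.00000.
After k=3: 3.34778e+06.
Correction k=4: B_{8}/8! · (f^{(7)}(16) − f^{(7)}(2)) = −1/1209600 · (0.00000 − 0.00000) = 0.00000.

S_4 ≈ 3.34778e+06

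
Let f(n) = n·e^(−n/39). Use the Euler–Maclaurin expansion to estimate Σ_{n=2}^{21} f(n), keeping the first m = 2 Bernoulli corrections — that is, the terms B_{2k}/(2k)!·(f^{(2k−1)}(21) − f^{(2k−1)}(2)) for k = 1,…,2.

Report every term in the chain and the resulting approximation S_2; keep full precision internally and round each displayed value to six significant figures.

Integral: ∫_2^21 x·e^(−x/39) dx = 153.337.
½[f(2) + f(21)] = ½[1.90002 + 12.2566] = 7.07829.
Integral + boundary = 160.415.
Order-1 term: 1/12 · (0.269375 − 0.901292) = -0.0526598.
Partial sum through k=1: 160.362.
Order-2 term: −1/720 · (0.000944553 − 0.00184176) = 1.24612e-06.

S_2 ≈ 160.362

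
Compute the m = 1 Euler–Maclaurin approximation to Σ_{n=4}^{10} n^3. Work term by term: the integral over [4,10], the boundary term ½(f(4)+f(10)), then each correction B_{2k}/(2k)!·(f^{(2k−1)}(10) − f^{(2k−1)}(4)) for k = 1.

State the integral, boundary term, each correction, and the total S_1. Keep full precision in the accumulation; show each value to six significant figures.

The integral term ∫_4^10 x^3 dx = 2436.00.
Boundary: ½(f(4) + f(10)) = ½(64.0000 + 1000.00) = 532.000.
Integral + boundary = 2968.00.
k=1: B_{2}/(2)! × [f^{(1)}(10) − f^{(1)}(4)] = 1/12 × (300.000 − 48.0000) = 21.0000.

S_1 ≈ 2989.00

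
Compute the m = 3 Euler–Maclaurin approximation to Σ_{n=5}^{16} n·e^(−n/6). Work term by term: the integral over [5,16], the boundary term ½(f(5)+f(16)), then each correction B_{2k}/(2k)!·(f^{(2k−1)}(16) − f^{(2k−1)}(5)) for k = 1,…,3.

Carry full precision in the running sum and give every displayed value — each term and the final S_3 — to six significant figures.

Integral: ∫_5^16 x·e^(−x/6) dx = 19.5117.
Endpoint term: (f(5) + f(16))/2 = (2.17299 + 1.11174)/2 = 1.64236.
Integral + boundary = 21.1540.
k=1: B_{2}/(2)! × [f^{(1)}(16) − f^{(1)}(5)] = 1/12 × (-0.115806 − 0.0724330) = -0.0156866.
Running total after k=1: 21.1383.
k=2: B_{4}/(4)! × [f^{(3)}(16) − f^{(3)}(5)] = −1/720 × (0.000643365 − 0.0261564) = 3.54347e-05.
Running total after k=2: 21.1384.
k=3: B_{6}/(6)! × [f^{(5)}(16) − f^{(5)}(5)] = 1/30240 × (0.000125099 − 0.00139724) = -4.20682e-08.

S_3 ≈ 21.1384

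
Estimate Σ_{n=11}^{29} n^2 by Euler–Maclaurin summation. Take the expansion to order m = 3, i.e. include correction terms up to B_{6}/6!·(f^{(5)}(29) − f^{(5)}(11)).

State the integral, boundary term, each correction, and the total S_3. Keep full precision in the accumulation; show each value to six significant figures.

S_3 ≈ 8170.00

The integral term ∫_11^29 x^2 dx = 7686.00.
Boundary: ½(f(11) + f(29)) = ½(121.000 + 841.000) = 481.000.
Integral + boundary = 8167.00.
Correction k=1: B_{2}/2! · (f^{(1)}(29) − f^{(1)}(11)) = 1/12 · (58.0000 − 22.0000) = 3.00000.
After k=1: 8170.00.
Correction k=2: B_{4}/4! · (f^{(3)}(29) − f^{(3)}(11)) = −1/720 · (0.00000 − 0.00000) = 0.00000.
After k=2: 8170.00.
Correction k=3: B_{6}/6! · (f^{(5)}(29) − f^{(5)}(11)) = 1/30240 · (0.00000 − 0.00000) = 0.00000.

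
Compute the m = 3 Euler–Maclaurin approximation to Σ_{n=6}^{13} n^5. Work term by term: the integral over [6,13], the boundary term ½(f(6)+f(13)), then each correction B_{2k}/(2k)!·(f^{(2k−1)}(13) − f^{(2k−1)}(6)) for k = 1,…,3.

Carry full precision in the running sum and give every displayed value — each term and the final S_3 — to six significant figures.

∫_6^13 x^5 dx evaluates to 796692.
½[f(6) + f(13)] = ½[7776.00 + 371293] = 189534.
So far: 986227.
k=1: B_{2}/(2)! × [f^{(1)}(13) − f^{(1)}(6)] = 1/12 × (142805 − 6480.00) = 11360.4.
After k=1: 997587.
k=2: B_{4}/(4)! × [f^{(3)}(13) − f^{(3)}(6)] = −1/720 × (10140.0 − 2160.00) = -11.0833.
After k=2: 997576.
k=3: B_{6}/(6)! × [f^{(5)}(13) − f^{(5)}(6)] = 1/30240 × (120.000 − 120.000) = 0.00000.

S_3 ≈ 997576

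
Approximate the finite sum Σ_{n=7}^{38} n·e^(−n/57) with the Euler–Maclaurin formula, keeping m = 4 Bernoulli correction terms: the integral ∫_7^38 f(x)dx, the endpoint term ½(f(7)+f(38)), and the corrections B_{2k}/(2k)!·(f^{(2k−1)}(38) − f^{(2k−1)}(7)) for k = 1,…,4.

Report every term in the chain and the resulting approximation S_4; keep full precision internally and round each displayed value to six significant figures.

Integral: ∫_7^38 x·e^(−x/57) dx = 446.263.
Boundary: ½(f(7) + f(38)) = ½(6.19104 + 19.5099) = 12.8504.
So far: 459.113.
Correction k=1: B_{2}/2! · (f^{(1)}(38) − f^{(1)}(7)) = 1/12 · (0.171139 − 0.775820) = -0.0503900.
Partial sum through k=1: 459.063.
Correction k=2: B_{4}/4! · (f^{(3)}(38) − f^{(3)}(7)) = −1/720 · (0.000368721 − 0.000783222) = 5.75696e-07.
Partial sum through k=2: 459.063.
Correction k=3: B_{6}/6! · (f^{(5)}(38) − f^{(5)}(7)) = 1/30240 · (2.10762e-07 − 4.08636e-07) = -6.54342e-12.
Partial sum through k=3: 459.063.
Correction k=4: B_{8}/8! · (f^{(7)}(38) − f^{(7)}(7)) = −1/1209600 · (9.48099e-11 − 1.77349e-10) = 6.82363e-17.

S_4 ≈ 459.063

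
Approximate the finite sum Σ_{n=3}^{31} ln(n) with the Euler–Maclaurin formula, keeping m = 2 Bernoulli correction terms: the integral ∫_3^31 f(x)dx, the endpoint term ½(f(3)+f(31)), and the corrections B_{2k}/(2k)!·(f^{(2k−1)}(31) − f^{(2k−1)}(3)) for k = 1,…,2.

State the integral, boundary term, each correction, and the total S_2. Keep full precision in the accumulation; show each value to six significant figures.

S_2 ≈ 77.3991

∫_3^31 ln(x) dx evaluates to 75.1578.
Boundary: ½(f(3) + f(31)) = ½(1.09861 + 3.43399) = 2.26630.
So far: 77.4241.
Order-1 term: 1/12 · (0.0322581 − 0.333333) = -0.0250896.
Partial sum through k=1: 77.3990.
Order-2 term: −1/720 · (6.71344e-05 − 0.0740741) = 0.000102787.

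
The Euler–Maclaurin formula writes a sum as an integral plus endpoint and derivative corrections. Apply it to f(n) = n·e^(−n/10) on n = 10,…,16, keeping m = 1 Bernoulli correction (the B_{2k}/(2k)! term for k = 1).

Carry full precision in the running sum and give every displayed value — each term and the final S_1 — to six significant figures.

The integral term ∫_10^16 x·e^(−x/10) dx = 21.0828.
Endpoint term: (f(10) + f(16))/2 = (3.67879 + 3.23034)/2 = 3.45457.
Running total after boundary: 24.5374.
k=1: B_{2}/(2)! × [f^{(1)}(16) − f^{(1)}(10)] = 1/12 × (-0.121138 − 0.00000) = -0.0100948.

S_1 ≈ 24.5273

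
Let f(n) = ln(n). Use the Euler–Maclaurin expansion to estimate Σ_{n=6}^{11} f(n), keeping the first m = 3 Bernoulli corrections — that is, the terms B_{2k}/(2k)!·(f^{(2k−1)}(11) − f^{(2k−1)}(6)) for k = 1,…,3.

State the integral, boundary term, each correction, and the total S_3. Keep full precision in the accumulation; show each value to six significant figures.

S_3 ≈ 12.7148

Integral: ∫_6^11 ln(x) dx = 10.6263.
Boundary: ½(f(6) + f(11)) = ½(1.79176 + 2.39790) = 2.09483.
Integral + boundary = 12.7211.
Correction k=1: B_{2}/2! · (f^{(1)}(11) − f^{(1)}(6)) = 1/12 · (0.0909091 − 0.166667) = -0.00631313.
Running total after k=1: 12.7148.
Correction k=2: B_{4}/4! · (f^{(3)}(11) − f^{(3)}(6)) = −1/720 · (0.00150263 − 0.00925926) = 1.07731e-05.
Running total after k=2: 12.7148.
Correction k=3: B_{6}/6! · (f^{(5)}(11) − f^{(5)}(6)) = 1/30240 · (0.000149021 − 0.00308642) = -9.71362e-08.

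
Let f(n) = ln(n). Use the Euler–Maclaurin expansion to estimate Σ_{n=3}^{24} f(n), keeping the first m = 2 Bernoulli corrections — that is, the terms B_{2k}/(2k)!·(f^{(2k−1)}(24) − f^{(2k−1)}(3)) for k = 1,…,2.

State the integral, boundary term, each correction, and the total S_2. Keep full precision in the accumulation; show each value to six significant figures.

S_2 ≈ 54.0916

∫_3^24 ln(x) dx evaluates to 51.9775.
½[f(3) + f(24)] = ½[1.09861 + 3.17805] = 2.13833.
Integral + boundary = 54.1158.
k=1: B_{2}/(2)! × [f^{(1)}(24) − f^{(1)}(3)] = 1/12 × (0.0416667 − 0.333333) = -0.0243056.
After k=1: 54.0915.
k=2: B_{4}/(4)! × [f^{(3)}(24) − f^{(3)}(3)] = −1/720 × (0.000144676 − 0.0740741) = 0.000102680.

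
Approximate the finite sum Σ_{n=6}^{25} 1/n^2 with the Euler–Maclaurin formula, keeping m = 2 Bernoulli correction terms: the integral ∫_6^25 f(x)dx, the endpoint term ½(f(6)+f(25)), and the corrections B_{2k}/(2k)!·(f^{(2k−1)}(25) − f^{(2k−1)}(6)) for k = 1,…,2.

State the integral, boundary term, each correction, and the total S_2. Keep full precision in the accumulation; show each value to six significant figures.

Integral: ∫_6^25 1/x^2 dx = 0.126667.
Boundary: ½(f(6) + f(25)) = ½(0.0277778 + 0.00160000) = 0.0146889.
Running total after boundary: 0.141356.
Order-1 term: 1/12 · (-0.000128000 − (-0.00925926)) = 0.000760938.
Partial sum through k=1: 0.142116.
Order-2 term: −1/720 · (-2.45760e-06 − (-0.00308642)) = -4.28328e-06.

S_2 ≈ 0.142112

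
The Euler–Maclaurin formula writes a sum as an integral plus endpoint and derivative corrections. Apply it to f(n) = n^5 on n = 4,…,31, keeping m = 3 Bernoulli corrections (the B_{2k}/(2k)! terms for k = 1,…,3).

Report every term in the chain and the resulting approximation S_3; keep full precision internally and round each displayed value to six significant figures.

S_3 ≈ 1.62616e+08

Integral: ∫_4^31 x^5 dx = 1.47917e+08.
Boundary: ½(f(4) + f(31)) = ½(1024.00 + 2.86292e+07) = 1.43151e+07.
So far: 1.62232e+08.
Correction k=1: B_{2}/2! · (f^{(1)}(31) − f^{(1)}(4)) = 1/12 · (4.61760e+06 − 1280.00) = 384694.
After k=1: 1.62616e+08.
Correction k=2: B_{4}/4! · (f^{(3)}(31) − f^{(3)}(4)) = −1/720 · (57660.0 − 960.000) = -78.7500.
After k=2: 1.62616e+08.
Correction k=3: B_{6}/6! · (f^{(5)}(31) − f^{(5)}(4)) = 1/30240 · (120.000 − 120.000) = 0.00000.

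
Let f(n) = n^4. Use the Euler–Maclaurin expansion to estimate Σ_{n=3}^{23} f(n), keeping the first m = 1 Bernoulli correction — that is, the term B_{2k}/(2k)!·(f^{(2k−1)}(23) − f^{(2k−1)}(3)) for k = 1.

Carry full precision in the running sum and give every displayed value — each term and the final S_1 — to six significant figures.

S_1 ≈ 1.43123e+06

Integral: ∫_3^23 x^4 dx = 1.28722e+06.
½[f(3) + f(23)] = ½[81.0000 + 279841] = 139961.
Integral + boundary = 1.42718e+06.
Correction k=1: B_{2}/2! · (f^{(1)}(23) − f^{(1)}(3)) = 1/12 · (48668.0 − 108.000) = 4046.67.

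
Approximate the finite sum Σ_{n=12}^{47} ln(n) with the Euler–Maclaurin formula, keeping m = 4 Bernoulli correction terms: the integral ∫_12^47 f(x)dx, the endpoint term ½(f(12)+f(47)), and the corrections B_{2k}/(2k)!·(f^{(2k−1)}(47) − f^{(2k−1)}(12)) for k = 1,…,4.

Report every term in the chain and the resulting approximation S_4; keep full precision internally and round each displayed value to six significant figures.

Integral: ∫_12^47 ln(x) dx = 116.138.
½[f(12) + f(47)] = ½[2.48491 + 3.85015] = 3.16753.
Running total after boundary: 119.306.
Order-1 term: 1/12 · (0.0212766 − 0.0833333) = -0.00517139.
After k=1: 119.300.
Order-2 term: −1/720 · (1.92636e-05 − 0.00115741) = 1.58076e-06.
After k=2: 119.300.
Order-3 term: 1/30240 · (1.04646e-07 − 9.64506e-05) = -3.18604e-09.
After k=3: 119.300.
Order-4 term: −1/1209600 · (1.42117e-09 − 2.00939e-05) = 1.66108e-11.

S_4 ≈ 119.300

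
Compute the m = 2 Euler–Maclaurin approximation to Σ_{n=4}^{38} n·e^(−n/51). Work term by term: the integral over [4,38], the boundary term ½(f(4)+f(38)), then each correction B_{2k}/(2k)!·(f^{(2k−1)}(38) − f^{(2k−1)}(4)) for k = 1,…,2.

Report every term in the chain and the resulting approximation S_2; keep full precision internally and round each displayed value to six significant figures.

S_2 ≈ 449.606

∫_4^38 x·e^(−x/51) dx evaluates to 438.799.
Endpoint term: (f(4) + f(38))/2 = (3.69826 + 18.0381)/2 = 10.8682.
Integral + boundary = 449.667.
k=1: B_{2}/(2)! × [f^{(1)}(38) − f^{(1)}(4)] = 1/12 × (0.120999 − 0.852051) = -0.0609210.
After k=1: 449.606.
k=2: B_{4}/(4)! × [f^{(3)}(38) − f^{(3)}(4)] = −1/720 × (0.000411524 − 0.00103852) = 8.70823e-07.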